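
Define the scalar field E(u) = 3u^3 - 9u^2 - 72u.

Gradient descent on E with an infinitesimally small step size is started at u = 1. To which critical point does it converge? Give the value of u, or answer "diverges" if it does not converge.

E'(u) = 9(u - 4)(u + 2), so E'(1) = -81.
Gradient descent moves in the -E' direction, i.e. u is increasing.
The nearest critical point in that direction is u = 4, where E'' = 54 > 0 (a local minimum). The iterate converges there.

4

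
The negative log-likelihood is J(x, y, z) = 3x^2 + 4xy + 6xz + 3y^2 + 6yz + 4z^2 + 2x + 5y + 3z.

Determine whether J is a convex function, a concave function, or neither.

convex

J is quadratic, so its Hessian is the constant matrix H = [[6, 4, 6], [4, 6, 6], [6, 6, 8]].
Leading principal minors: 6, 20, 16.
All positive ⇒ H ≻ 0 ⇒ convex.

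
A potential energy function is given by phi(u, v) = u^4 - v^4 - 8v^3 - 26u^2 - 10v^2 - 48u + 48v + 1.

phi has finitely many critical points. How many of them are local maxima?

2

phi separates as a function of u plus a function of v, so ∇phi=0 decouples.
∂phi/∂u = 4(u - 4)(u + 1)(u + 3) = 0 at u ∈ {-3, -1, 4}; ∂phi/∂v = -4(v - 1)(v + 3)(v + 4) = 0 at v ∈ {-4, -3, 1}.
The Hessian is diagonal: diag(phi_uu, phi_vv). Second derivatives: phi_uu(-3)=56, phi_uu(-1)=-40, phi_uu(4)=140; phi_vv(-4)=-20, phi_vv(-3)=16, phi_vv(1)=-80.
Local maxima occur where both diagonal entries negative: (-1, -4), (-1, 1). Count: 2.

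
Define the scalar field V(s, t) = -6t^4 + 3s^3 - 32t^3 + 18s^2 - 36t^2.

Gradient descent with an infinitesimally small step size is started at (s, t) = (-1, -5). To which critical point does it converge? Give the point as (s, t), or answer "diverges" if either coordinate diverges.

diverges

V is separable, so gradient descent decouples: s follows -∂V/∂s, t follows -∂V/∂t.
∂V/∂s = 9s(s + 4); at s=-1 this is -27, so s increases.
∂V/∂t = -24t(t + 1)(t + 3); at t=-5 this is 960, so t decreases.
The t-coordinate has no critical point in that direction and runs off to infinity.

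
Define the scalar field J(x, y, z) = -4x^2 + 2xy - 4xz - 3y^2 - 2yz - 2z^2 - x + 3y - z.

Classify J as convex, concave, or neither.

concave

J is quadratic, so its Hessian is the constant matrix H = [[-8, 2, -4], [2, -6, -2], [-4, -2, -4]].
Leading principal minors: -8, 44, -16.
Signs alternate −, +, − ⇒ H ≺ 0 ⇒ concave.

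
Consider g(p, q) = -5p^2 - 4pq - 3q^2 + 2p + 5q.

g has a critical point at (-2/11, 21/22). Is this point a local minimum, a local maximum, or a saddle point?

The Hessian of g is constant: H = [[-10, -4], [-4, -6]].
det(H) = (-10)·(-6) − (-4)² = 44.
det(H) > 0 and tr(H) = -16 < 0, so H is negative definite and the point is a local maximum.

local maximum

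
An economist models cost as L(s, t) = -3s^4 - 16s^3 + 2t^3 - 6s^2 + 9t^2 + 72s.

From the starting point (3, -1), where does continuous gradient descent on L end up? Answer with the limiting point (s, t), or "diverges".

L is separable, so gradient descent decouples: s follows -∂L/∂s, t follows -∂L/∂t.
∂L/∂s = -12(s - 1)(s + 2)(s + 3); at s=3 this is -720, so s increases.
∂L/∂t = 6t(t + 3); at t=-1 this is -12, so t increases.
The s-coordinate has no critical point in that direction and runs off to infinity.

diverges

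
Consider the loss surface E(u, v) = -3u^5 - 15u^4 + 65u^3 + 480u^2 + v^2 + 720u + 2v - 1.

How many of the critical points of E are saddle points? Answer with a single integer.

2

E separates as a function of u plus a function of v, so ∇E=0 decouples.
∂E/∂u = -15(u - 4)(u + 1)(u + 3)(u + 4) = 0 at u ∈ {-4, -3, -1, 4}; ∂E/∂v = 2(v + 1) = 0 at v ∈ {-1}.
The Hessian is diagonal: diag(E_uu, E_vv). Second derivatives: E_uu(-4)=360, E_uu(-3)=-210, E_uu(-1)=450, E_uu(4)=-4200; E_vv(-1)=2.
Saddle points occur where the two diagonal entries have opposite signs: (-3, -1), (4, -1). Count: 2.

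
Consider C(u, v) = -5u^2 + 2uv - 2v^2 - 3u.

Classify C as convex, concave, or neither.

concave

C is quadratic, so its Hessian is the constant matrix H = [[-10, 2], [2, -4]].
det(H) = 36, tr(H) = -14.
det(H) > 0 and tr(H) < 0, so H is negative definite everywhere: concave.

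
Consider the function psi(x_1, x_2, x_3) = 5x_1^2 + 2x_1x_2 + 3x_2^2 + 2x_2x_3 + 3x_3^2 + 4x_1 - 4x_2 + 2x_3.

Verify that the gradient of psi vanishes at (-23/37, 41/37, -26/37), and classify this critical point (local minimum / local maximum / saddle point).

local minimum

∇psi = (10x_1 + 2x_2 + 4, 2x_1 + 6x_2 + 2x_3 - 4, 2x_2 + 6x_3 + 2); substituting (-23/37, 41/37, -26/37) gives ∇psi = (0, 0, 0), so (-23/37, 41/37, -26/37) is indeed a critical point.
The Hessian is constant: H = [[10, 2, 0], [2, 6, 2], [0, 2, 6]].
Leading principal minors: Δ₁ = 10, Δ₂ = 56, Δ₃ = 296.
All leading minors are positive, so H is positive definite: a local minimum.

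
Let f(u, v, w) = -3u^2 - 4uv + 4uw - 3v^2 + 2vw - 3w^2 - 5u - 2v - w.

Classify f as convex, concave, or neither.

concave

f is quadratic, so its Hessian is the constant matrix H = [[-6, -4, 4], [-4, -6, 2], [4, 2, -6]].
Leading principal minors: -6, 20, -64.
Signs alternate −, +, − ⇒ H ≺ 0 ⇒ concave.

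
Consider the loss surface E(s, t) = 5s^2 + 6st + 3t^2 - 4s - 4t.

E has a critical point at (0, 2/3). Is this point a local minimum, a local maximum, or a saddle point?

local minimum

The Hessian of E is constant: H = [[10, 6], [6, 6]].
det(H) = 10·6 − 6² = 24.
det(H) > 0 and tr(H) = 16 > 0, so H is positive definite and the point is a local minimum.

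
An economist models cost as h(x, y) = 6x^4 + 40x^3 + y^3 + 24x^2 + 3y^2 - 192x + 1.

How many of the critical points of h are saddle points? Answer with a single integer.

3

h separates as a function of x plus a function of y, so ∇h=0 decouples.
∂h/∂x = 24(x - 1)(x + 2)(x + 4) = 0 at x ∈ {-4, -2, 1}; ∂h/∂y = 3y(y + 2) = 0 at y ∈ {-2, 0}.
The Hessian is diagonal: diag(h_xx, h_yy). Second derivatives: h_xx(-4)=240, h_xx(-2)=-144, h_xx(1)=360; h_yy(-2)=-6, h_yy(0)=6.
Saddle points occur where the two diagonal entries have opposite signs: (-4, -2), (-2, 0), (1, -2). Count: 3.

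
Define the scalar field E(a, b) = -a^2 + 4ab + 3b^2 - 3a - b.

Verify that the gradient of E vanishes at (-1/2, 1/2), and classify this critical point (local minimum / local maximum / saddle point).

∇E = (-2a + 4b - 3, 4a + 6b - 1); substituting (-1/2, 1/2) gives ∇E = (0, 0), so (-1/2, 1/2) is indeed a critical point.
The Hessian of E is constant: H = [[-2, 4], [4, 6]].
det(H) = (-2)·6 − 4² = -28.
Since det(H) < 0, H is indefinite and the critical point is a saddle point.

saddle point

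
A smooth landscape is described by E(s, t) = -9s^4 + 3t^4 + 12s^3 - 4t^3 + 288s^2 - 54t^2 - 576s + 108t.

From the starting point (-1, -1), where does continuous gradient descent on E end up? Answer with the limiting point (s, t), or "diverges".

E is separable, so gradient descent decouples: s follows -∂E/∂s, t follows -∂E/∂t.
∂E/∂s = -36(s - 4)(s - 1)(s + 4); at s=-1 this is -1080, so s increases.
∂E/∂t = 12(t - 3)(t - 1)(t + 3); at t=-1 this is 192, so t decreases.
s converges to its nearest critical value 1 (a local min of the s-part); t converges to -3. The iterate converges to (1, -3).

(1, -3)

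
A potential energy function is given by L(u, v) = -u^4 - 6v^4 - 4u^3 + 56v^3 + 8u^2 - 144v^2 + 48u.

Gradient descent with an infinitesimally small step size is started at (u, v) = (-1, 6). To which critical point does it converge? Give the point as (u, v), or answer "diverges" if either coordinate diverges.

L is separable, so gradient descent decouples: u follows -∂L/∂u, v follows -∂L/∂v.
∂L/∂u = -4(u - 2)(u + 2)(u + 3); at u=-1 this is 24, so u decreases.
∂L/∂v = -24v(v - 4)(v - 3); at v=6 this is -864, so v increases.
The v-coordinate has no critical point in that direction and runs off to infinity.

diverges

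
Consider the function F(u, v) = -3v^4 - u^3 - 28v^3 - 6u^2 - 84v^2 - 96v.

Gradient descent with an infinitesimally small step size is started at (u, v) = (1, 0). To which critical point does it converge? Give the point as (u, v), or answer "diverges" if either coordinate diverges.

diverges

F is separable, so gradient descent decouples: u follows -∂F/∂u, v follows -∂F/∂v.
∂F/∂u = -3u(u + 4); at u=1 this is -15, so u increases.
∂F/∂v = -12(v + 1)(v + 2)(v + 4); at v=0 this is -96, so v increases.
The u-coordinate has no critical point in that direction and runs off to infinity.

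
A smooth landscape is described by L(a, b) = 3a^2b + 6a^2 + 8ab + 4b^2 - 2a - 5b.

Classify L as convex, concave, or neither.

neither

The term 3a^2b is cubic, so the Hessian is not constant.
∂²L/∂a² = 6b + 12, which takes both signs as b varies (negative for sufficiently negative b). A diagonal entry of the Hessian changing sign means the Hessian is neither positive- nor negative-semidefinite on all of R^2.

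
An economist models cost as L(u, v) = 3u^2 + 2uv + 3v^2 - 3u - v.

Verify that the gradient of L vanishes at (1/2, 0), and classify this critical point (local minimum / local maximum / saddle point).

local minimum

∇L = (6u + 2v - 3, 2u + 6v - 1); substituting (1/2, 0) gives ∇L = (0, 0), so (1/2, 0) is indeed a critical point.
The Hessian of L is constant: H = [[6, 2], [2, 6]].
det(H) = 6·6 − 2² = 32.
det(H) > 0 and tr(H) = 12 > 0, so H is positive definite and the point is a local minimum.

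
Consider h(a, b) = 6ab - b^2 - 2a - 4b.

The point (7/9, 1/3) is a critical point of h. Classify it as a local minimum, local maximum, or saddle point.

The Hessian of h is constant: H = [[0, 6], [6, -2]].
det(H) = 0·(-2) − 6² = -36.
Since det(H) < 0, H is indefinite and the critical point is a saddle point.

saddle point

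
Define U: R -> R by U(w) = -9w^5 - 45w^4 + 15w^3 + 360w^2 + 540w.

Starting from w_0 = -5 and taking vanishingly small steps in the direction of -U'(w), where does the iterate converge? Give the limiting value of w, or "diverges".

U'(w) = -45(w - 2)(w + 1)(w + 2)(w + 3), so U'(-5) = -7560.
Gradient descent moves in the -U' direction, i.e. w is increasing.
The nearest critical point in that direction is w = -3, where U'' = 450 > 0 (a local minimum). The iterate converges there.

-3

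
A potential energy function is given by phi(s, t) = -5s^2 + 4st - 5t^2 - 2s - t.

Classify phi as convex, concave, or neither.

phi is quadratic, so its Hessian is the constant matrix H = [[-10, 4], [4, -10]].
det(H) = 84, tr(H) = -20.
det(H) > 0 and tr(H) < 0, so H is negative definite everywhere: concave.

concave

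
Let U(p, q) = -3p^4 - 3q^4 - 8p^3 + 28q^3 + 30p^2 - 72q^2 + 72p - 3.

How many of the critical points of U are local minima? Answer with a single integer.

U separates as a function of p plus a function of q, so ∇U=0 decouples.
∂U/∂p = -12(p - 2)(p + 1)(p + 3) = 0 at p ∈ {-3, -1, 2}; ∂U/∂q = -12q(q - 4)(q - 3) = 0 at q ∈ {0, 3, 4}.
The Hessian is diagonal: diag(U_pp, U_qq). Second derivatives: U_pp(-3)=-120, U_pp(-1)=72, U_pp(2)=-180; U_qq(0)=-144, U_qq(3)=36, U_qq(4)=-48.
Local minima occur where both diagonal entries positive: (-1, 3). Count: 1.

1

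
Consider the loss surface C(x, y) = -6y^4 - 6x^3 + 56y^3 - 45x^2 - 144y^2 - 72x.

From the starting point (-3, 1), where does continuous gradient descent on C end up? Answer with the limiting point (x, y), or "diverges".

(-4, 3)

C is separable, so gradient descent decouples: x follows -∂C/∂x, y follows -∂C/∂y.
∂C/∂x = -18(x + 1)(x + 4); at x=-3 this is 36, so x decreases.
∂C/∂y = -24y(y - 4)(y - 3); at y=1 this is -144, so y increases.
x converges to its nearest critical value -4 (a local min of the x-part); y converges to 3. The iterate converges to (-4, 3).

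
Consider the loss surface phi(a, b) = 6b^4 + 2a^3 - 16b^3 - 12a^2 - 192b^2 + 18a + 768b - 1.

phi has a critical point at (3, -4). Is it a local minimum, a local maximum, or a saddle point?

local minimum

The mixed partial ∂²phi/∂a∂b is 0, so the Hessian at any point is diag(phi_aa, phi_bb) = diag(12(a - 2), 24(3b^2 - 4b - 16)).
At (3, -4): H = diag(12, 1152).
Both eigenvalues are positive, so H is positive definite: a local minimum.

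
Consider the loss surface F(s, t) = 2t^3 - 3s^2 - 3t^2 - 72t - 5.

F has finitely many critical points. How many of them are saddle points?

1

F separates as a function of s plus a function of t, so ∇F=0 decouples.
∂F/∂s = -6s = 0 at s ∈ {0}; ∂F/∂t = 6(t - 4)(t + 3) = 0 at t ∈ {-3, 4}.
The Hessian is diagonal: diag(F_ss, F_tt). Second derivatives: F_ss(0)=-6; F_tt(-3)=-42, F_tt(4)=42.
Saddle points occur where the two diagonal entries have opposite signs: (0, 4). Count: 1.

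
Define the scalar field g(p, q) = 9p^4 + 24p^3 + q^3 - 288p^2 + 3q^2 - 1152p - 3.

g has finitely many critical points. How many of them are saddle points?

3

g separates as a function of p plus a function of q, so ∇g=0 decouples.
∂g/∂p = 36(p - 4)(p + 2)(p + 4) = 0 at p ∈ {-4, -2, 4}; ∂g/∂q = 3q(q + 2) = 0 at q ∈ {-2, 0}.
The Hessian is diagonal: diag(g_pp, g_qq). Second derivatives: g_pp(-4)=576, g_pp(-2)=-432, g_pp(4)=1728; g_qq(-2)=-6, g_qq(0)=6.
Saddle points occur where the two diagonal entries have opposite signs: (-4, -2), (-2, 0), (4, -2). Count: 3.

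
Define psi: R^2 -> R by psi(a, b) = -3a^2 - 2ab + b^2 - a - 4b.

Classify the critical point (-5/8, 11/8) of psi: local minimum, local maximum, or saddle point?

saddle point

The Hessian of psi is constant: H = [[-6, -2], [-2, 2]].
det(H) = (-6)·2 − (-2)² = -16.
Since det(H) < 0, H is indefinite and the critical point is a saddle point.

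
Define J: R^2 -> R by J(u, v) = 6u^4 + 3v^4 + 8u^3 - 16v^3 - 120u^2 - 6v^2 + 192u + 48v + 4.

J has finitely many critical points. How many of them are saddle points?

4

J separates as a function of u plus a function of v, so ∇J=0 decouples.
∂J/∂u = 24(u - 2)(u - 1)(u + 4) = 0 at u ∈ {-4, 1, 2}; ∂J/∂v = 12(v - 4)(v - 1)(v + 1) = 0 at v ∈ {-1, 1, 4}.
The Hessian is diagonal: diag(J_uu, J_vv). Second derivatives: J_uu(-4)=720, J_uu(1)=-120, J_uu(2)=144; J_vv(-1)=120, J_vv(1)=-72, J_vv(4)=180.
Saddle points occur where the two diagonal entries have opposite signs: (-4, 1), (1, -1), (1, 4), (2, 1). Count: 4.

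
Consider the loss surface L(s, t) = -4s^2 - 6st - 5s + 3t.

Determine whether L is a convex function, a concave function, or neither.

neither

L is quadratic, so its Hessian is the constant matrix H = [[-8, -6], [-6, 0]].
det(H) = -36, tr(H) = -8.
det(H) < 0, so H is indefinite: neither convex nor concave.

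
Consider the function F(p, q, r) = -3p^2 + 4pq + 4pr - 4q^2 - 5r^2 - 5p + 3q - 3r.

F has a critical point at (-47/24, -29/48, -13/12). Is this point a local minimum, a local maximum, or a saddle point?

local maximum

The Hessian is constant: H = [[-6, 4, 4], [4, -8, 0], [4, 0, -10]].
Leading principal minors: Δ₁ = -6, Δ₂ = 32, Δ₃ = -192.
The minors alternate sign starting negative (−, +, −), so H is negative definite: a local maximum.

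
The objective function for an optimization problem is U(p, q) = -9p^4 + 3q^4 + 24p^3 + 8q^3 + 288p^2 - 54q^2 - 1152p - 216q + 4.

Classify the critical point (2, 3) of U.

The mixed partial ∂²U/∂p∂q is 0, so the Hessian at any point is diag(U_pp, U_qq) = diag(36(-3p^2 + 4p + 16), 12(3q^2 + 4q - 9)).
At (2, 3): H = diag(432, 360).
Both eigenvalues are positive, so H is positive definite: a local minimum.

local minimum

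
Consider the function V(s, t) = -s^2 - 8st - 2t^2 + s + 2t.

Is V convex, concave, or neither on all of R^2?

V is quadratic, so its Hessian is the constant matrix H = [[-2, -8], [-8, -4]].
det(H) = -56, tr(H) = -6.
det(H) < 0, so H is indefinite: neither convex nor concave.

neither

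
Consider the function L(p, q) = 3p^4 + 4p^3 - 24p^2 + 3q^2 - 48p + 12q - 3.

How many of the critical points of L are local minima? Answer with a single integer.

L separates as a function of p plus a function of q, so ∇L=0 decouples.
∂L/∂p = 12(p - 2)(p + 1)(p + 2) = 0 at p ∈ {-2, -1, 2}; ∂L/∂q = 6(q + 2) = 0 at q ∈ {-2}.
The Hessian is diagonal: diag(L_pp, L_qq). Second derivatives: L_pp(-2)=48, L_pp(-1)=-36, L_pp(2)=144; L_qq(-2)=6.
Local minima occur where both diagonal entries positive: (-2, -2), (2, -2). Count: 2.

2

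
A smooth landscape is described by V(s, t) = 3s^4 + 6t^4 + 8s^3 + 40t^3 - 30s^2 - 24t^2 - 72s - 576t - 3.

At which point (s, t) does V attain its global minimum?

(2, 2)

V(s,t) separates as P(s) + Q(t) − 3, so its minimum is min P + min Q − 3.
P'(s) = 12(s - 2)(s + 1)(s + 3) vanishes at s ∈ {-3, -1, 2}; Q'(t) = 24(t - 2)(t + 3)(t + 4) vanishes at t ∈ {-4, -3, 2}.
Local minima of P (where P''>0): P(-3)=-27, P(2)=-152. Local minima of Q: Q(-4)=896, Q(2)=-832.
So the global minimum of V is P(2) + Q(2) − 3 = -152 − 832 − 3 = -987, attained at (2, 2).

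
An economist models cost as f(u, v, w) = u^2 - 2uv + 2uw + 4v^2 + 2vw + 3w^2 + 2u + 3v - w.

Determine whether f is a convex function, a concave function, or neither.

f is quadratic, so its Hessian is the constant matrix H = [[2, -2, 2], [-2, 8, 2], [2, 2, 6]].
Leading principal minors: 2, 12, 16.
All positive ⇒ H ≻ 0 ⇒ convex.

convex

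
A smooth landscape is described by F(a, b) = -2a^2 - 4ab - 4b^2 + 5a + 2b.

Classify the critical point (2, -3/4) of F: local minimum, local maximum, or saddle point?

local maximum

The Hessian of F is constant: H = [[-4, -4], [-4, -8]].
det(H) = (-4)·(-8) − (-4)² = 16.
det(H) > 0 and tr(H) = -12 < 0, so H is negative definite and the point is a local maximum.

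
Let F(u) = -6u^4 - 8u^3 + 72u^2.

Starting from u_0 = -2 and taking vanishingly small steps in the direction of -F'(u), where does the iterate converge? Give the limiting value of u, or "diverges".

0

F'(u) = -24u(u - 2)(u + 3), so F'(-2) = -192.
Gradient descent moves in the -F' direction, i.e. u is increasing.
The nearest critical point in that direction is u = 0, where F'' = 144 > 0 (a local minimum). The iterate converges there.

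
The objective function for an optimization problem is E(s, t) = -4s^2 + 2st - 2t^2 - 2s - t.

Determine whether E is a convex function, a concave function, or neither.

concave

E is quadratic, so its Hessian is the constant matrix H = [[-8, 2], [2, -4]].
det(H) = 28, tr(H) = -12.
det(H) > 0 and tr(H) < 0, so H is negative definite everywhere: concave.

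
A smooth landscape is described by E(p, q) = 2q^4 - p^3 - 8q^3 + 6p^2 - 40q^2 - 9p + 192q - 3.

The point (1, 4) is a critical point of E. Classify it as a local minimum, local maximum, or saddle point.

The mixed partial ∂²E/∂p∂q is 0, so the Hessian at any point is diag(E_pp, E_qq) = diag(6(-p + 2), 8(3q^2 - 6q - 10)).
At (1, 4): H = diag(6, 112).
Both eigenvalues are positive, so H is positive definite: a local minimum.

local minimum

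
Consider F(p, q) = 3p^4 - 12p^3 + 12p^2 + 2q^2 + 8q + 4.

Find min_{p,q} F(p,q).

-4

F(p,q) separates as A(p) + B(q) + 4, so its minimum is min A + min B + 4.
A'(p) = 12p(p - 2)(p - 1) vanishes at p ∈ {0, 1, 2}; B'(q) = 4q + 8 vanishes at q ∈ {-2}.
Local minima of A (where A''>0): A(0)=0, A(2)=0. Local minima of B: B(-2)=-8.
So the global minimum of F is A(0) + B(-2) + 4 = 0 − 8 + 4 = -4, attained at (0, -2).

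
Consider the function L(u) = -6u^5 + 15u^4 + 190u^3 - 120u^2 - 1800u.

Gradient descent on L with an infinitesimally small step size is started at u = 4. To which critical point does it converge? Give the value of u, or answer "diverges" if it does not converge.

L'(u) = -30(u - 5)(u - 2)(u + 2)(u + 3), so L'(4) = 2520.
Gradient descent moves in the -L' direction, i.e. u is decreasing.
The nearest critical point in that direction is u = 2, where L'' = 1800 > 0 (a local minimum). The iterate converges there.

2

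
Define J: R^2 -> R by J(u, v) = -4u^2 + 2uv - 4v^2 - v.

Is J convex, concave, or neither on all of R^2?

J is quadratic, so its Hessian is the constant matrix H = [[-8, 2], [2, -8]].
det(H) = 60, tr(H) = -16.
det(H) > 0 and tr(H) < 0, so H is negative definite everywhere: concave.

concave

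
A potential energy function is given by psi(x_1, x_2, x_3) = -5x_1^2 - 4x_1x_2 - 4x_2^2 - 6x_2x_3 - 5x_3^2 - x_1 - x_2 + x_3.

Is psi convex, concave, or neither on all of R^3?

psi is quadratic, so its Hessian is the constant matrix H = [[-10, -4, 0], [-4, -8, -6], [0, -6, -10]].
Leading principal minors: -10, 64, -280.
Signs alternate −, +, − ⇒ H ≺ 0 ⇒ concave.

concave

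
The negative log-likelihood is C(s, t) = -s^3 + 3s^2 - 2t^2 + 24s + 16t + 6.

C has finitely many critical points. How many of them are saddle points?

C separates as a function of s plus a function of t, so ∇C=0 decouples.
∂C/∂s = -3(s - 4)(s + 2) = 0 at s ∈ {-2, 4}; ∂C/∂t = -4(t - 4) = 0 at t ∈ {4}.
The Hessian is diagonal: diag(C_ss, C_tt). Second derivatives: C_ss(-2)=18, C_ss(4)=-18; C_tt(4)=-4.
Saddle points occur where the two diagonal entries have opposite signs: (-2, 4). Count: 1.

1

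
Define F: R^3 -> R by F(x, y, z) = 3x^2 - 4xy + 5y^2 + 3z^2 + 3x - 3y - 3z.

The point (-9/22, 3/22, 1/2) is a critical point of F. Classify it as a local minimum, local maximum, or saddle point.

The Hessian is constant: H = [[6, -4, 0], [-4, 10, 0], [0, 0, 6]].
Leading principal minors: Δ₁ = 6, Δ₂ = 44, Δ₃ = 264.
All leading minors are positive, so H is positive definite: a local minimum.

local minimum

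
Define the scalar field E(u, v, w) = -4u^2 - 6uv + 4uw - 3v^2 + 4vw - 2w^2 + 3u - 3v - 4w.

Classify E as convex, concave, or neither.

concave

E is quadratic, so its Hessian is the constant matrix H = [[-8, -6, 4], [-6, -6, 4], [4, 4, -4]].
Leading principal minors: -8, 12, -16.
Signs alternate −, +, − ⇒ H ≺ 0 ⇒ concave.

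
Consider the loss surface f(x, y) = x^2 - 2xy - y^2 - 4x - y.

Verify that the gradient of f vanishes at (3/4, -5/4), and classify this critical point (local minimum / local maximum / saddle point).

∇f = (2x - 2y - 4, -2x - 2y - 1); substituting (3/4, -5/4) gives ∇f = (0, 0), so (3/4, -5/4) is indeed a critical point.
The Hessian of f is constant: H = [[2, -2], [-2, -2]].
det(H) = 2·(-2) − (-2)² = -8.
Since det(H) < 0, H is indefinite and the critical point is a saddle point.

saddle point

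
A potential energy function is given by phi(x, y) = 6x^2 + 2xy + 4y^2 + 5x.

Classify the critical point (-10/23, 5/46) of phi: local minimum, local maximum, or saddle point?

local minimum

The Hessian of phi is constant: H = [[12, 2], [2, 8]].
det(H) = 12·8 − 2² = 92.
det(H) > 0 and tr(H) = 20 > 0, so H is positive definite and the point is a local minimum.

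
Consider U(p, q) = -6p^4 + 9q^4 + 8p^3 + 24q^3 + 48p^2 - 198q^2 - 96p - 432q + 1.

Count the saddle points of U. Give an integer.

U separates as a function of p plus a function of q, so ∇U=0 decouples.
∂U/∂p = -24(p - 2)(p - 1)(p + 2) = 0 at p ∈ {-2, 1, 2}; ∂U/∂q = 36(q - 3)(q + 1)(q + 4) = 0 at q ∈ {-4, -1, 3}.
The Hessian is diagonal: diag(U_pp, U_qq). Second derivatives: U_pp(-2)=-288, U_pp(1)=72, U_pp(2)=-96; U_qq(-4)=756, U_qq(-1)=-432, U_qq(3)=1008.
Saddle points occur where the two diagonal entries have opposite signs: (-2, -4), (-2, 3), (1, -1), (2, -4), (2, 3). Count: 5.

5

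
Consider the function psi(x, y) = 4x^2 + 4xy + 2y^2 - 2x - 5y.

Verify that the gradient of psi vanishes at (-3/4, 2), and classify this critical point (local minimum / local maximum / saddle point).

∇psi = (8x + 4y - 2, 4x + 4y - 5); substituting (-3/4, 2) gives ∇psi = (0, 0), so (-3/4, 2) is indeed a critical point.
The Hessian of psi is constant: H = [[8, 4], [4, 4]].
det(H) = 8·4 − 4² = 16.
det(H) > 0 and tr(H) = 12 > 0, so H is positive definite and the point is a local minimum.

local minimum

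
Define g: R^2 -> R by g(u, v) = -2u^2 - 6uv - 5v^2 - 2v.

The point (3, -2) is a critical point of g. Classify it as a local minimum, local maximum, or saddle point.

The Hessian of g is constant: H = [[-4, -6], [-6, -10]].
det(H) = (-4)·(-10) − (-6)² = 4.
det(H) > 0 and tr(H) = -14 < 0, so H is negative definite and the point is a local maximum.

local maximum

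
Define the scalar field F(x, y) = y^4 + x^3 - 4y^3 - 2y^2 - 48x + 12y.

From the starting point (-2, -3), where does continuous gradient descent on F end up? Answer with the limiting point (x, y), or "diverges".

F is separable, so gradient descent decouples: x follows -∂F/∂x, y follows -∂F/∂y.
∂F/∂x = 3(x - 4)(x + 4); at x=-2 this is -36, so x increases.
∂F/∂y = 4(y - 3)(y - 1)(y + 1); at y=-3 this is -192, so y increases.
x converges to its nearest critical value 4 (a local min of the x-part); y converges to -1. The iterate converges to (4, -1).

(4, -1)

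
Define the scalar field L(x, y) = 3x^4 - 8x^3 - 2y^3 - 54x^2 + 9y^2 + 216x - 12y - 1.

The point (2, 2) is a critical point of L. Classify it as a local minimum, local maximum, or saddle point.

The mixed partial ∂²L/∂x∂y is 0, so the Hessian at any point is diag(L_xx, L_yy) = diag(12(3x^2 - 4x - 9), 6(-2y + 3)).
At (2, 2): H = diag(-60, -6).
Both eigenvalues are negative, so H is negative definite: a local maximum.

local maximum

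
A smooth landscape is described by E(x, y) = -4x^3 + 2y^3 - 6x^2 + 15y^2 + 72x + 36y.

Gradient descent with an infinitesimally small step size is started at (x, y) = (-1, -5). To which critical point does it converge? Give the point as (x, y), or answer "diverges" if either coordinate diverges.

E is separable, so gradient descent decouples: x follows -∂E/∂x, y follows -∂E/∂y.
∂E/∂x = -12(x - 2)(x + 3); at x=-1 this is 72, so x decreases.
∂E/∂y = 6(y + 2)(y + 3); at y=-5 this is 36, so y decreases.
The y-coordinate has no critical point in that direction and runs off to infinity.

diverges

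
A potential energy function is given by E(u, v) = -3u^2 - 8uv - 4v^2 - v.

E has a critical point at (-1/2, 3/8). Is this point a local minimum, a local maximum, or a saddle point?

The Hessian of E is constant: H = [[-6, -8], [-8, -8]].
det(H) = (-6)·(-8) − (-8)² = -16.
Since det(H) < 0, H is indefinite and the critical point is a saddle point.

saddle point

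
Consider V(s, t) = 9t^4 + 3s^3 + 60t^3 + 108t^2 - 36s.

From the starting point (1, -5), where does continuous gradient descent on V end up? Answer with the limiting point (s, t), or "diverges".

V is separable, so gradient descent decouples: s follows -∂V/∂s, t follows -∂V/∂t.
∂V/∂s = 9(s - 2)(s + 2); at s=1 this is -27, so s increases.
∂V/∂t = 36t(t + 2)(t + 3); at t=-5 this is -1080, so t increases.
s converges to its nearest critical value 2 (a local min of the s-part); t converges to -3. The iterate converges to (2, -3).

(2, -3)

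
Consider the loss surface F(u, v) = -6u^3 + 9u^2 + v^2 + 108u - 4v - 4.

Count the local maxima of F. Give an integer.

F separates as a function of u plus a function of v, so ∇F=0 decouples.
∂F/∂u = -18(u - 3)(u + 2) = 0 at u ∈ {-2, 3}; ∂F/∂v = 2(v - 2) = 0 at v ∈ {2}.
The Hessian is diagonal: diag(F_uu, F_vv). Second derivatives: F_uu(-2)=90, F_uu(3)=-90; F_vv(2)=2.
Local maxima occur where both diagonal entries negative: none. Count: 0.

0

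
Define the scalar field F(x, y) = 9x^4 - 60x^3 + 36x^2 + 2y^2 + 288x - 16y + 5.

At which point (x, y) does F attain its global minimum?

(-1, 4)

F(x,y) separates as P(x) + Q(y) + 5, so its minimum is min P + min Q + 5.
P'(x) = 36(x - 4)(x - 2)(x + 1) vanishes at x ∈ {-1, 2, 4}; Q'(y) = 4y - 16 vanishes at y ∈ {4}.
Local minima of P (where P''>0): P(-1)=-183, P(4)=192. Local minima of Q: Q(4)=-32.
So the global minimum of F is P(-1) + Q(4) + 5 = -183 − 32 + 5 = -210, attained at (-1, 4).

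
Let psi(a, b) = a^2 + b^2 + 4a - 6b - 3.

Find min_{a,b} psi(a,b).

psi(a,b) separates as P(a) + Q(b) − 3, so its minimum is min P + min Q − 3.
P'(a) = 2a + 4 vanishes at a ∈ {-2}; Q'(b) = 2b - 6 vanishes at b ∈ {3}.
Local minima of P (where P''>0): P(-2)=-4. Local minima of Q: Q(3)=-9.
So the global minimum of psi is P(-2) + Q(3) − 3 = -4 − 9 − 3 = -16, attained at (-2, 3).

-16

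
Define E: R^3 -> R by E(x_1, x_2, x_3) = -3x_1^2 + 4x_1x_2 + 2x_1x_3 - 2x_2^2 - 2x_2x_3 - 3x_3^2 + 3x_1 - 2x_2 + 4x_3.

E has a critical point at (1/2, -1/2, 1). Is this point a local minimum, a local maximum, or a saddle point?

The Hessian is constant: H = [[-6, 4, 2], [4, -4, -2], [2, -2, -6]].
Leading principal minors: Δ₁ = -6, Δ₂ = 8, Δ₃ = -40.
The minors alternate sign starting negative (−, +, −), so H is negative definite: a local maximum.

local maximum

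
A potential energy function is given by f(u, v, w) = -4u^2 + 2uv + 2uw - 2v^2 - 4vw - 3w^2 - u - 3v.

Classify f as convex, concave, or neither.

f is quadratic, so its Hessian is the constant matrix H = [[-8, 2, 2], [2, -4, -4], [2, -4, -6]].
Leading principal minors: -8, 28, -56.
Signs alternate −, +, − ⇒ H ≺ 0 ⇒ concave.

concave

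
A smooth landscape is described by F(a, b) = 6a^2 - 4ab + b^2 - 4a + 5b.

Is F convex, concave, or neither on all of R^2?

convex

F is quadratic, so its Hessian is the constant matrix H = [[12, -4], [-4, 2]].
det(H) = 8, tr(H) = 14.
det(H) > 0 and tr(H) > 0, so H is positive definite everywhere: convex.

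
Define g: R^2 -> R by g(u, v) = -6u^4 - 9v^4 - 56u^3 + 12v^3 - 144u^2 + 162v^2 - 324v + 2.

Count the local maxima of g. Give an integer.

g separates as a function of u plus a function of v, so ∇g=0 decouples.
∂g/∂u = -24u(u + 3)(u + 4) = 0 at u ∈ {-4, -3, 0}; ∂g/∂v = -36(v - 3)(v - 1)(v + 3) = 0 at v ∈ {-3, 1, 3}.
The Hessian is diagonal: diag(g_uu, g_vv). Second derivatives: g_uu(-4)=-96, g_uu(-3)=72, g_uu(0)=-288; g_vv(-3)=-864, g_vv(1)=288, g_vv(3)=-432.
Local maxima occur where both diagonal entries negative: (-4, -3), (-4, 3), (0, -3), (0, 3). Count: 4.

4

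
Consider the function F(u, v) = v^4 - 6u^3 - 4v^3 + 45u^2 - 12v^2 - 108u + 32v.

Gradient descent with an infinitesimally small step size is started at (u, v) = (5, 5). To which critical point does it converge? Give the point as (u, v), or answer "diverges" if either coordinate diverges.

F is separable, so gradient descent decouples: u follows -∂F/∂u, v follows -∂F/∂v.
∂F/∂u = -18(u - 3)(u - 2); at u=5 this is -108, so u increases.
∂F/∂v = 4(v - 4)(v - 1)(v + 2); at v=5 this is 112, so v decreases.
The u-coordinate has no critical point in that direction and runs off to infinity.

diverges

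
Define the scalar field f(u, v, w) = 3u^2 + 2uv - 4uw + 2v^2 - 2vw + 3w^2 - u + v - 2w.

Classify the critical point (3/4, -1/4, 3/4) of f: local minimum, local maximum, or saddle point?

local minimum

The Hessian is constant: H = [[6, 2, -4], [2, 4, -2], [-4, -2, 6]].
Leading principal minors: Δ₁ = 6, Δ₂ = 20, Δ₃ = 64.
All leading minors are positive, so H is positive definite: a local minimum.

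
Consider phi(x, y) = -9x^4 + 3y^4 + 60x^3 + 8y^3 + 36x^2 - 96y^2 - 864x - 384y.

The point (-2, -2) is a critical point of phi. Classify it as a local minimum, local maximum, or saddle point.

local maximum

The mixed partial ∂²phi/∂x∂y is 0, so the Hessian at any point is diag(phi_xx, phi_yy) = diag(36(-3x^2 + 10x + 2), 12(3y^2 + 4y - 16)).
At (-2, -2): H = diag(-1080, -144).
Both eigenvalues are negative, so H is negative definite: a local maximum.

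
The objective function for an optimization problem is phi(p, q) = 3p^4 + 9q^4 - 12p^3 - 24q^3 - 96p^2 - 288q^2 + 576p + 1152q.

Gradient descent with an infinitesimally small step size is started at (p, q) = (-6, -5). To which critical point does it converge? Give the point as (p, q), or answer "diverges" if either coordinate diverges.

phi is separable, so gradient descent decouples: p follows -∂phi/∂p, q follows -∂phi/∂q.
∂phi/∂p = 12(p - 4)(p - 3)(p + 4); at p=-6 this is -2160, so p increases.
∂phi/∂q = 36(q - 4)(q - 2)(q + 4); at q=-5 this is -2268, so q increases.
p converges to its nearest critical value -4 (a local min of the p-part); q converges to -4. The iterate converges to (-4, -4).

(-4, -4)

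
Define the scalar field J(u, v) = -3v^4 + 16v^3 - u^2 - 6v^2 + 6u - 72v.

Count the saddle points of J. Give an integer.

1

J separates as a function of u plus a function of v, so ∇J=0 decouples.
∂J/∂u = -2(u - 3) = 0 at u ∈ {3}; ∂J/∂v = -12(v - 3)(v - 2)(v + 1) = 0 at v ∈ {-1, 2, 3}.
The Hessian is diagonal: diag(J_uu, J_vv). Second derivatives: J_uu(3)=-2; J_vv(-1)=-144, J_vv(2)=36, J_vv(3)=-48.
Saddle points occur where the two diagonal entries have opposite signs: (3, 2). Count: 1.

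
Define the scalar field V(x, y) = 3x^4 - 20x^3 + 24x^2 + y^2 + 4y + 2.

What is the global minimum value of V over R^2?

V(x,y) separates as P(x) + Q(y) + 2, so its minimum is min P + min Q + 2.
P'(x) = 12x(x - 4)(x - 1) vanishes at x ∈ {0, 1, 4}; Q'(y) = 2y + 4 vanishes at y ∈ {-2}.
Local minima of P (where P''>0): P(0)=0, P(4)=-128. Local minima of Q: Q(-2)=-4.
So the global minimum of V is P(4) + Q(-2) + 2 = -128 − 4 + 2 = -130, attained at (4, -2).

-130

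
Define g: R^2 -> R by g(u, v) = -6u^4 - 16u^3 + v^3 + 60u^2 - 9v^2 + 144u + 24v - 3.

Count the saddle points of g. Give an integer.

3

g separates as a function of u plus a function of v, so ∇g=0 decouples.
∂g/∂u = -24(u - 2)(u + 1)(u + 3) = 0 at u ∈ {-3, -1, 2}; ∂g/∂v = 3(v - 4)(v - 2) = 0 at v ∈ {2, 4}.
The Hessian is diagonal: diag(g_uu, g_vv). Second derivatives: g_uu(-3)=-240, g_uu(-1)=144, g_uu(2)=-360; g_vv(2)=-6, g_vv(4)=6.
Saddle points occur where the two diagonal entries have opposite signs: (-3, 4), (-1, 2), (2, 4). Count: 3.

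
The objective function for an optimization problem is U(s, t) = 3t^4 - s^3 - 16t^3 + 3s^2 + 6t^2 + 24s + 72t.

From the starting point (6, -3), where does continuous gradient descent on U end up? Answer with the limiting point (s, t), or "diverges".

diverges

U is separable, so gradient descent decouples: s follows -∂U/∂s, t follows -∂U/∂t.
∂U/∂s = -3(s - 4)(s + 2); at s=6 this is -48, so s increases.
∂U/∂t = 12(t - 3)(t - 2)(t + 1); at t=-3 this is -720, so t increases.
The s-coordinate has no critical point in that direction and runs off to infinity.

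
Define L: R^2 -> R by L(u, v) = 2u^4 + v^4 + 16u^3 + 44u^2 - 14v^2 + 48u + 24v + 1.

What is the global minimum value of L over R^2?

-134

L(u,v) separates as P(u) + Q(v) + 1, so its minimum is min P + min Q + 1.
P'(u) = 8(u + 1)(u + 2)(u + 3) vanishes at u ∈ {-3, -2, -1}; Q'(v) = 4(v - 2)(v - 1)(v + 3) vanishes at v ∈ {-3, 1, 2}.
Local minima of P (where P''>0): P(-3)=-18, P(-1)=-18. Local minima of Q: Q(-3)=-117, Q(2)=8.
So the global minimum of L is P(-3) + Q(-3) + 1 = -18 − 117 + 1 = -134, attained at (-3, -3).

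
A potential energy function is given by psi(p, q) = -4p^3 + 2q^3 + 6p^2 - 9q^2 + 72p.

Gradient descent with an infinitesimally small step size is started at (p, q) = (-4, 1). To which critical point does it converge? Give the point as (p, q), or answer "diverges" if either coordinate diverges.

(-2, 3)

psi is separable, so gradient descent decouples: p follows -∂psi/∂p, q follows -∂psi/∂q.
∂psi/∂p = -12(p - 3)(p + 2); at p=-4 this is -168, so p increases.
∂psi/∂q = 6q(q - 3); at q=1 this is -12, so q increases.
p converges to its nearest critical value -2 (a local min of the p-part); q converges to 3. The iterate converges to (-2, 3).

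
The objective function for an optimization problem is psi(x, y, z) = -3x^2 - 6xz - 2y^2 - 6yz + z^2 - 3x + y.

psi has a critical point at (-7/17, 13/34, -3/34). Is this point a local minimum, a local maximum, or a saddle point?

saddle point

The Hessian is constant: H = [[-6, 0, -6], [0, -4, -6], [-6, -6, 2]].
Leading principal minors: Δ₁ = -6, Δ₂ = 24, Δ₃ = 408.
The minors fit neither the all-positive nor the alternating-sign pattern, so H is indefinite: a saddle point.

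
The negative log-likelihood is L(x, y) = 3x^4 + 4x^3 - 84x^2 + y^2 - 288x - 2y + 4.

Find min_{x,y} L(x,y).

L(x,y) separates as P(x) + Q(y) + 4, so its minimum is min P + min Q + 4.
P'(x) = 12(x - 4)(x + 2)(x + 3) vanishes at x ∈ {-3, -2, 4}; Q'(y) = 2y - 2 vanishes at y ∈ {1}.
Local minima of P (where P''>0): P(-3)=243, P(4)=-1472. Local minima of Q: Q(1)=-1.
So the global minimum of L is P(4) + Q(1) + 4 = -1472 − 1 + 4 = -1469, attained at (4, 1).

-1469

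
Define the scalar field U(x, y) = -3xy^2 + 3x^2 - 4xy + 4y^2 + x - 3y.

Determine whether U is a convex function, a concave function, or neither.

neither

The term -3xy^2 is cubic, so the Hessian is not constant.
∂²U/∂y² = -6x + 8, which takes both signs as x varies (negative for sufficiently large x). A diagonal entry of the Hessian changing sign means the Hessian is neither positive- nor negative-semidefinite on all of R^2.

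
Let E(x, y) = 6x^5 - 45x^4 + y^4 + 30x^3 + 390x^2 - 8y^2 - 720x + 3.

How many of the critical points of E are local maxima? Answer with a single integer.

2

E separates as a function of x plus a function of y, so ∇E=0 decouples.
∂E/∂x = 30(x - 4)(x - 3)(x - 1)(x + 2) = 0 at x ∈ {-2, 1, 3, 4}; ∂E/∂y = 4y(y - 2)(y + 2) = 0 at y ∈ {-2, 0, 2}.
The Hessian is diagonal: diag(E_xx, E_yy). Second derivatives: E_xx(-2)=-2700, E_xx(1)=540, E_xx(3)=-300, E_xx(4)=540; E_yy(-2)=32, E_yy(0)=-16, E_yy(2)=32.
Local maxima occur where both diagonal entries negative: (-2, 0), (3, 0). Count: 2.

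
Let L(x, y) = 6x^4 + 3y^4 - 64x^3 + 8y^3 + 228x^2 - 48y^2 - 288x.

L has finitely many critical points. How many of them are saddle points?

L separates as a function of x plus a function of y, so ∇L=0 decouples.
∂L/∂x = 24(x - 4)(x - 3)(x - 1) = 0 at x ∈ {1, 3, 4}; ∂L/∂y = 12y(y - 2)(y + 4) = 0 at y ∈ {-4, 0, 2}.
The Hessian is diagonal: diag(L_xx, L_yy). Second derivatives: L_xx(1)=144, L_xx(3)=-48, L_xx(4)=72; L_yy(-4)=288, L_yy(0)=-96, L_yy(2)=144.
Saddle points occur where the two diagonal entries have opposite signs: (1, 0), (3, -4), (3, 2), (4, 0). Count: 4.

4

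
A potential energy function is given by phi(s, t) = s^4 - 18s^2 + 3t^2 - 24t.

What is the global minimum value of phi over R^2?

-129

phi(s,t) separates as P(s) + Q(t), so its minimum is min P + min Q.
P'(s) = 4s(s - 3)(s + 3) vanishes at s ∈ {-3, 0, 3}; Q'(t) = 6(t - 4) vanishes at t ∈ {4}.
Local minima of P (where P''>0): P(-3)=-81, P(3)=-81. Local minima of Q: Q(4)=-48.
So the global minimum of phi is P(-3) + Q(4) = -81 − 48 = -129, attained at (-3, 4).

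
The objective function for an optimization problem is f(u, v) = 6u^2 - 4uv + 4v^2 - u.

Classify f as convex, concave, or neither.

convex

f is quadratic, so its Hessian is the constant matrix H = [[12, -4], [-4, 8]].
det(H) = 80, tr(H) = 20.
det(H) > 0 and tr(H) > 0, so H is positive definite everywhere: convex.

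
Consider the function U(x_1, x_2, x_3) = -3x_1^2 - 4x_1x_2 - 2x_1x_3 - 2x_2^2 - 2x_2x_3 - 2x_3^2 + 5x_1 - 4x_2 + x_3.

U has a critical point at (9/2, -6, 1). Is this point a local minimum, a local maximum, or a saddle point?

The Hessian is constant: H = [[-6, -4, -2], [-4, -4, -2], [-2, -2, -4]].
Leading principal minors: Δ₁ = -6, Δ₂ = 8, Δ₃ = -24.
The minors alternate sign starting negative (−, +, −), so H is negative definite: a local maximum.

local maximum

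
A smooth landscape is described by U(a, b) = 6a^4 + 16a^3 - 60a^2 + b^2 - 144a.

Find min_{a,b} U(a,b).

-304

U(a,b) separates as P(a) + Q(b), so its minimum is min P + min Q.
P'(a) = 24(a - 2)(a + 1)(a + 3) vanishes at a ∈ {-3, -1, 2}; Q'(b) = 2b vanishes at b ∈ {0}.
Local minima of P (where P''>0): P(-3)=-54, P(2)=-304. Local minima of Q: Q(0)=0.
So the global minimum of U is P(2) + Q(0) = -304 + 0 = -304, attained at (2, 0).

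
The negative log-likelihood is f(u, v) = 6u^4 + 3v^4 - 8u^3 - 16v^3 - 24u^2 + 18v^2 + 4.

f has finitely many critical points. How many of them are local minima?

4

f separates as a function of u plus a function of v, so ∇f=0 decouples.
∂f/∂u = 24u(u - 2)(u + 1) = 0 at u ∈ {-1, 0, 2}; ∂f/∂v = 12v(v - 3)(v - 1) = 0 at v ∈ {0, 1, 3}.
The Hessian is diagonal: diag(f_uu, f_vv). Second derivatives: f_uu(-1)=72, f_uu(0)=-48, f_uu(2)=144; f_vv(0)=36, f_vv(1)=-24, f_vv(3)=72.
Local minima occur where both diagonal entries positive: (-1, 0), (-1, 3), (2, 0), (2, 3). Count: 4.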